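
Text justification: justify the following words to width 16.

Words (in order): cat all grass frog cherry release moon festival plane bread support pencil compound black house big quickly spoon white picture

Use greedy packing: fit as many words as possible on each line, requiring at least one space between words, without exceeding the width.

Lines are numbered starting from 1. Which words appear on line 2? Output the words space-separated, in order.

Answer: frog cherry

Derivation:
Line 1: ['cat', 'all', 'grass'] (min_width=13, slack=3)
Line 2: ['frog', 'cherry'] (min_width=11, slack=5)
Line 3: ['release', 'moon'] (min_width=12, slack=4)
Line 4: ['festival', 'plane'] (min_width=14, slack=2)
Line 5: ['bread', 'support'] (min_width=13, slack=3)
Line 6: ['pencil', 'compound'] (min_width=15, slack=1)
Line 7: ['black', 'house', 'big'] (min_width=15, slack=1)
Line 8: ['quickly', 'spoon'] (min_width=13, slack=3)
Line 9: ['white', 'picture'] (min_width=13, slack=3)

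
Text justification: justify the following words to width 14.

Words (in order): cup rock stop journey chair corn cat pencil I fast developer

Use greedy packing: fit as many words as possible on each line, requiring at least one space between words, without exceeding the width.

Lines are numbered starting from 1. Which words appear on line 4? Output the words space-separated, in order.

Line 1: ['cup', 'rock', 'stop'] (min_width=13, slack=1)
Line 2: ['journey', 'chair'] (min_width=13, slack=1)
Line 3: ['corn', 'cat'] (min_width=8, slack=6)
Line 4: ['pencil', 'I', 'fast'] (min_width=13, slack=1)
Line 5: ['developer'] (min_width=9, slack=5)

Answer: pencil I fast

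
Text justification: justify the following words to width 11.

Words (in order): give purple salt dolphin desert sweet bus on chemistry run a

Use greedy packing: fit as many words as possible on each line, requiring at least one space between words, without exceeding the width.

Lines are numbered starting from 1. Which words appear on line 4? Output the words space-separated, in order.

Line 1: ['give', 'purple'] (min_width=11, slack=0)
Line 2: ['salt'] (min_width=4, slack=7)
Line 3: ['dolphin'] (min_width=7, slack=4)
Line 4: ['desert'] (min_width=6, slack=5)
Line 5: ['sweet', 'bus'] (min_width=9, slack=2)
Line 6: ['on'] (min_width=2, slack=9)
Line 7: ['chemistry'] (min_width=9, slack=2)
Line 8: ['run', 'a'] (min_width=5, slack=6)

Answer: desert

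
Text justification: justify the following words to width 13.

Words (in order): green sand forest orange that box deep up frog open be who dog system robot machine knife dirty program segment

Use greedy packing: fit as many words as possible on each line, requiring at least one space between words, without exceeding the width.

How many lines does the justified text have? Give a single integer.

Answer: 9

Derivation:
Line 1: ['green', 'sand'] (min_width=10, slack=3)
Line 2: ['forest', 'orange'] (min_width=13, slack=0)
Line 3: ['that', 'box', 'deep'] (min_width=13, slack=0)
Line 4: ['up', 'frog', 'open'] (min_width=12, slack=1)
Line 5: ['be', 'who', 'dog'] (min_width=10, slack=3)
Line 6: ['system', 'robot'] (min_width=12, slack=1)
Line 7: ['machine', 'knife'] (min_width=13, slack=0)
Line 8: ['dirty', 'program'] (min_width=13, slack=0)
Line 9: ['segment'] (min_width=7, slack=6)
Total lines: 9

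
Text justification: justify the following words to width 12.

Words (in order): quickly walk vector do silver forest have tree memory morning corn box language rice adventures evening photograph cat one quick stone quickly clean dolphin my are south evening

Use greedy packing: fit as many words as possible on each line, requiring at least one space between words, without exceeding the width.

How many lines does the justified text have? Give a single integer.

Answer: 18

Derivation:
Line 1: ['quickly', 'walk'] (min_width=12, slack=0)
Line 2: ['vector', 'do'] (min_width=9, slack=3)
Line 3: ['silver'] (min_width=6, slack=6)
Line 4: ['forest', 'have'] (min_width=11, slack=1)
Line 5: ['tree', 'memory'] (min_width=11, slack=1)
Line 6: ['morning', 'corn'] (min_width=12, slack=0)
Line 7: ['box', 'language'] (min_width=12, slack=0)
Line 8: ['rice'] (min_width=4, slack=8)
Line 9: ['adventures'] (min_width=10, slack=2)
Line 10: ['evening'] (min_width=7, slack=5)
Line 11: ['photograph'] (min_width=10, slack=2)
Line 12: ['cat', 'one'] (min_width=7, slack=5)
Line 13: ['quick', 'stone'] (min_width=11, slack=1)
Line 14: ['quickly'] (min_width=7, slack=5)
Line 15: ['clean'] (min_width=5, slack=7)
Line 16: ['dolphin', 'my'] (min_width=10, slack=2)
Line 17: ['are', 'south'] (min_width=9, slack=3)
Line 18: ['evening'] (min_width=7, slack=5)
Total lines: 18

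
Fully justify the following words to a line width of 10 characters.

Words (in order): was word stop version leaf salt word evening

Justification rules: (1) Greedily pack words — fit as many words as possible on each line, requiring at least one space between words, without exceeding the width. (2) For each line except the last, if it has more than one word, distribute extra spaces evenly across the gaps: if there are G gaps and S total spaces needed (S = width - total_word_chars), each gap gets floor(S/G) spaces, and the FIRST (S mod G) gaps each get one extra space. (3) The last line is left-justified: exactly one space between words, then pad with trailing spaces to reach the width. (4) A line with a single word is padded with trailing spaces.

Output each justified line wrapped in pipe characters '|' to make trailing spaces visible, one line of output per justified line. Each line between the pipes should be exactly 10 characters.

Answer: |was   word|
|stop      |
|version   |
|leaf  salt|
|word      |
|evening   |

Derivation:
Line 1: ['was', 'word'] (min_width=8, slack=2)
Line 2: ['stop'] (min_width=4, slack=6)
Line 3: ['version'] (min_width=7, slack=3)
Line 4: ['leaf', 'salt'] (min_width=9, slack=1)
Line 5: ['word'] (min_width=4, slack=6)
Line 6: ['evening'] (min_width=7, slack=3)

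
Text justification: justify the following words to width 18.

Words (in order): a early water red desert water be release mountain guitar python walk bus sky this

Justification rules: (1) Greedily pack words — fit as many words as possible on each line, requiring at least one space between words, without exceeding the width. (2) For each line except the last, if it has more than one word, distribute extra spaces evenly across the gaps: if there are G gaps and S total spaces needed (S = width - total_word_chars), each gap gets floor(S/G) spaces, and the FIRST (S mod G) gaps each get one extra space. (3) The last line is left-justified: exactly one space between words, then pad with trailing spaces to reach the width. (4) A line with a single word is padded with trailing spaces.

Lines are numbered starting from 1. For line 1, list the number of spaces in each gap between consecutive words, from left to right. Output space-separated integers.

Answer: 2 1 1

Derivation:
Line 1: ['a', 'early', 'water', 'red'] (min_width=17, slack=1)
Line 2: ['desert', 'water', 'be'] (min_width=15, slack=3)
Line 3: ['release', 'mountain'] (min_width=16, slack=2)
Line 4: ['guitar', 'python', 'walk'] (min_width=18, slack=0)
Line 5: ['bus', 'sky', 'this'] (min_width=12, slack=6)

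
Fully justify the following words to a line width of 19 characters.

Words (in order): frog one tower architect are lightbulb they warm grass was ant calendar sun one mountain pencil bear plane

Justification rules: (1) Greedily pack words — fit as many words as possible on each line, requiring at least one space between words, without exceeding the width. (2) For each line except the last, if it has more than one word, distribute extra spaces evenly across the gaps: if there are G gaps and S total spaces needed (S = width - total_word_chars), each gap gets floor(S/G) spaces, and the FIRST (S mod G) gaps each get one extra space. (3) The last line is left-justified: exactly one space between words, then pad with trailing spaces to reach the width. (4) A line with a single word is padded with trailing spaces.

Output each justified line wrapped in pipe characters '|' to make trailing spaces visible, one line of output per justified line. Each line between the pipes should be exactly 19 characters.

Answer: |frog    one   tower|
|architect       are|
|lightbulb they warm|
|grass    was    ant|
|calendar   sun  one|
|mountain     pencil|
|bear plane         |

Derivation:
Line 1: ['frog', 'one', 'tower'] (min_width=14, slack=5)
Line 2: ['architect', 'are'] (min_width=13, slack=6)
Line 3: ['lightbulb', 'they', 'warm'] (min_width=19, slack=0)
Line 4: ['grass', 'was', 'ant'] (min_width=13, slack=6)
Line 5: ['calendar', 'sun', 'one'] (min_width=16, slack=3)
Line 6: ['mountain', 'pencil'] (min_width=15, slack=4)
Line 7: ['bear', 'plane'] (min_width=10, slack=9)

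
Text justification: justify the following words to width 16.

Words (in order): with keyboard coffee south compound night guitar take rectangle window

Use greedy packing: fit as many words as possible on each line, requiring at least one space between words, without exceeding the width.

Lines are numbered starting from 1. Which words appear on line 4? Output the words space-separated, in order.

Answer: guitar take

Derivation:
Line 1: ['with', 'keyboard'] (min_width=13, slack=3)
Line 2: ['coffee', 'south'] (min_width=12, slack=4)
Line 3: ['compound', 'night'] (min_width=14, slack=2)
Line 4: ['guitar', 'take'] (min_width=11, slack=5)
Line 5: ['rectangle', 'window'] (min_width=16, slack=0)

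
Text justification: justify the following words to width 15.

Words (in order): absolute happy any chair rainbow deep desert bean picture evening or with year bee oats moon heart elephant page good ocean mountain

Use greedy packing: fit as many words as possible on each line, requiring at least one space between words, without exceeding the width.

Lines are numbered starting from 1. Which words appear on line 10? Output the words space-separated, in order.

Line 1: ['absolute', 'happy'] (min_width=14, slack=1)
Line 2: ['any', 'chair'] (min_width=9, slack=6)
Line 3: ['rainbow', 'deep'] (min_width=12, slack=3)
Line 4: ['desert', 'bean'] (min_width=11, slack=4)
Line 5: ['picture', 'evening'] (min_width=15, slack=0)
Line 6: ['or', 'with', 'year'] (min_width=12, slack=3)
Line 7: ['bee', 'oats', 'moon'] (min_width=13, slack=2)
Line 8: ['heart', 'elephant'] (min_width=14, slack=1)
Line 9: ['page', 'good', 'ocean'] (min_width=15, slack=0)
Line 10: ['mountain'] (min_width=8, slack=7)

Answer: mountain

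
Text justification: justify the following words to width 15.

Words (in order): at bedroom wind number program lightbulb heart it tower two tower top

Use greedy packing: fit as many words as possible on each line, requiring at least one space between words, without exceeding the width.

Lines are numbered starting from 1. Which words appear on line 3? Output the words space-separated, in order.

Answer: lightbulb heart

Derivation:
Line 1: ['at', 'bedroom', 'wind'] (min_width=15, slack=0)
Line 2: ['number', 'program'] (min_width=14, slack=1)
Line 3: ['lightbulb', 'heart'] (min_width=15, slack=0)
Line 4: ['it', 'tower', 'two'] (min_width=12, slack=3)
Line 5: ['tower', 'top'] (min_width=9, slack=6)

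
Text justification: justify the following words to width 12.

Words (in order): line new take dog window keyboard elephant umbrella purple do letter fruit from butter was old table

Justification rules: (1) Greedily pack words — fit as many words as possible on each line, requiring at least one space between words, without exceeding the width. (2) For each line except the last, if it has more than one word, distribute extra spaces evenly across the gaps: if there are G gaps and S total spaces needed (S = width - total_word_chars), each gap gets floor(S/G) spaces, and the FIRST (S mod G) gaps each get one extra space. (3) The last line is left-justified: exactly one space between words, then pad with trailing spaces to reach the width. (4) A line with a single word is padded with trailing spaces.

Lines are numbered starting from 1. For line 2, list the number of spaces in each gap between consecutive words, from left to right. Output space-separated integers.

Line 1: ['line', 'new'] (min_width=8, slack=4)
Line 2: ['take', 'dog'] (min_width=8, slack=4)
Line 3: ['window'] (min_width=6, slack=6)
Line 4: ['keyboard'] (min_width=8, slack=4)
Line 5: ['elephant'] (min_width=8, slack=4)
Line 6: ['umbrella'] (min_width=8, slack=4)
Line 7: ['purple', 'do'] (min_width=9, slack=3)
Line 8: ['letter', 'fruit'] (min_width=12, slack=0)
Line 9: ['from', 'butter'] (min_width=11, slack=1)
Line 10: ['was', 'old'] (min_width=7, slack=5)
Line 11: ['table'] (min_width=5, slack=7)

Answer: 5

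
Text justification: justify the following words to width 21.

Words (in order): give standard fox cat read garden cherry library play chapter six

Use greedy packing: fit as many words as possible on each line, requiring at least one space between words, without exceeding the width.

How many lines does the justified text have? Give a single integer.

Answer: 4

Derivation:
Line 1: ['give', 'standard', 'fox', 'cat'] (min_width=21, slack=0)
Line 2: ['read', 'garden', 'cherry'] (min_width=18, slack=3)
Line 3: ['library', 'play', 'chapter'] (min_width=20, slack=1)
Line 4: ['six'] (min_width=3, slack=18)
Total lines: 4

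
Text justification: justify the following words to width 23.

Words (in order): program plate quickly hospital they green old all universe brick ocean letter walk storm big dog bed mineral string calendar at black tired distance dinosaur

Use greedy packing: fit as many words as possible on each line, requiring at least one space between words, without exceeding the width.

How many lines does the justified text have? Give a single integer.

Answer: 8

Derivation:
Line 1: ['program', 'plate', 'quickly'] (min_width=21, slack=2)
Line 2: ['hospital', 'they', 'green', 'old'] (min_width=23, slack=0)
Line 3: ['all', 'universe', 'brick'] (min_width=18, slack=5)
Line 4: ['ocean', 'letter', 'walk', 'storm'] (min_width=23, slack=0)
Line 5: ['big', 'dog', 'bed', 'mineral'] (min_width=19, slack=4)
Line 6: ['string', 'calendar', 'at'] (min_width=18, slack=5)
Line 7: ['black', 'tired', 'distance'] (min_width=20, slack=3)
Line 8: ['dinosaur'] (min_width=8, slack=15)
Total lines: 8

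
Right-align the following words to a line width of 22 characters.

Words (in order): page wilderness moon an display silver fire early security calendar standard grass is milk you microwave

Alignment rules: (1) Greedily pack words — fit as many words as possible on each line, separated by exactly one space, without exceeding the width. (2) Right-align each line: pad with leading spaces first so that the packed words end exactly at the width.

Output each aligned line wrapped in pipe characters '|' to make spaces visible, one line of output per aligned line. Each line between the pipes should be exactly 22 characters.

Answer: |  page wilderness moon|
|an display silver fire|
|        early security|
|     calendar standard|
|     grass is milk you|
|             microwave|

Derivation:
Line 1: ['page', 'wilderness', 'moon'] (min_width=20, slack=2)
Line 2: ['an', 'display', 'silver', 'fire'] (min_width=22, slack=0)
Line 3: ['early', 'security'] (min_width=14, slack=8)
Line 4: ['calendar', 'standard'] (min_width=17, slack=5)
Line 5: ['grass', 'is', 'milk', 'you'] (min_width=17, slack=5)
Line 6: ['microwave'] (min_width=9, slack=13)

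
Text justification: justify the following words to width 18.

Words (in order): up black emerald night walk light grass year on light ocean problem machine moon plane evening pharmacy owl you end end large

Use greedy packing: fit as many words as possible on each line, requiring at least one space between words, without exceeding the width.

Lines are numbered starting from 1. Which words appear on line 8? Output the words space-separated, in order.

Line 1: ['up', 'black', 'emerald'] (min_width=16, slack=2)
Line 2: ['night', 'walk', 'light'] (min_width=16, slack=2)
Line 3: ['grass', 'year', 'on'] (min_width=13, slack=5)
Line 4: ['light', 'ocean'] (min_width=11, slack=7)
Line 5: ['problem', 'machine'] (min_width=15, slack=3)
Line 6: ['moon', 'plane', 'evening'] (min_width=18, slack=0)
Line 7: ['pharmacy', 'owl', 'you'] (min_width=16, slack=2)
Line 8: ['end', 'end', 'large'] (min_width=13, slack=5)

Answer: end end large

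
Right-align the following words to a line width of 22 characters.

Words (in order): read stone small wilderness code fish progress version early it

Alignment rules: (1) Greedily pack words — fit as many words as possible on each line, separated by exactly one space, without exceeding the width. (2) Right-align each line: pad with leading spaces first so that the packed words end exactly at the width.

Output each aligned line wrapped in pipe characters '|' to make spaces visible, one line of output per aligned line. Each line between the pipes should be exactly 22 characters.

Answer: |      read stone small|
|  wilderness code fish|
|progress version early|
|                    it|

Derivation:
Line 1: ['read', 'stone', 'small'] (min_width=16, slack=6)
Line 2: ['wilderness', 'code', 'fish'] (min_width=20, slack=2)
Line 3: ['progress', 'version', 'early'] (min_width=22, slack=0)
Line 4: ['it'] (min_width=2, slack=20)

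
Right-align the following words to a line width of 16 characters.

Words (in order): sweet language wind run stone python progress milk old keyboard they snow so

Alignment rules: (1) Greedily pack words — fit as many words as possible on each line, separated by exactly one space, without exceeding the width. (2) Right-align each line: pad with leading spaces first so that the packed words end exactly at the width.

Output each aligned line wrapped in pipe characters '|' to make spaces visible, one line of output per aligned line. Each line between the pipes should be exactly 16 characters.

Line 1: ['sweet', 'language'] (min_width=14, slack=2)
Line 2: ['wind', 'run', 'stone'] (min_width=14, slack=2)
Line 3: ['python', 'progress'] (min_width=15, slack=1)
Line 4: ['milk', 'old'] (min_width=8, slack=8)
Line 5: ['keyboard', 'they'] (min_width=13, slack=3)
Line 6: ['snow', 'so'] (min_width=7, slack=9)

Answer: |  sweet language|
|  wind run stone|
| python progress|
|        milk old|
|   keyboard they|
|         snow so|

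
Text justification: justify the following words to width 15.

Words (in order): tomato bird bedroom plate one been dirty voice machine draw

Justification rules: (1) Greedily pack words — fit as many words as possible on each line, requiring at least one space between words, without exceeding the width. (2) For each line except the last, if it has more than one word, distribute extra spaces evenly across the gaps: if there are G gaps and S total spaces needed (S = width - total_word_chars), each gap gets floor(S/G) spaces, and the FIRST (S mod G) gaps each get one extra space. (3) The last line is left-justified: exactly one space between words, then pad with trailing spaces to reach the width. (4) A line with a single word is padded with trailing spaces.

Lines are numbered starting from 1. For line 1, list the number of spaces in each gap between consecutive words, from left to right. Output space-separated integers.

Line 1: ['tomato', 'bird'] (min_width=11, slack=4)
Line 2: ['bedroom', 'plate'] (min_width=13, slack=2)
Line 3: ['one', 'been', 'dirty'] (min_width=14, slack=1)
Line 4: ['voice', 'machine'] (min_width=13, slack=2)
Line 5: ['draw'] (min_width=4, slack=11)

Answer: 5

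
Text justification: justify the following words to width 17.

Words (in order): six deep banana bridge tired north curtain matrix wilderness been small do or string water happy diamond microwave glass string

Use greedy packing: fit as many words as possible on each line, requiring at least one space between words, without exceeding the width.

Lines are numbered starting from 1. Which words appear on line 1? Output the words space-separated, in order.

Line 1: ['six', 'deep', 'banana'] (min_width=15, slack=2)
Line 2: ['bridge', 'tired'] (min_width=12, slack=5)
Line 3: ['north', 'curtain'] (min_width=13, slack=4)
Line 4: ['matrix', 'wilderness'] (min_width=17, slack=0)
Line 5: ['been', 'small', 'do', 'or'] (min_width=16, slack=1)
Line 6: ['string', 'water'] (min_width=12, slack=5)
Line 7: ['happy', 'diamond'] (min_width=13, slack=4)
Line 8: ['microwave', 'glass'] (min_width=15, slack=2)
Line 9: ['string'] (min_width=6, slack=11)

Answer: six deep banana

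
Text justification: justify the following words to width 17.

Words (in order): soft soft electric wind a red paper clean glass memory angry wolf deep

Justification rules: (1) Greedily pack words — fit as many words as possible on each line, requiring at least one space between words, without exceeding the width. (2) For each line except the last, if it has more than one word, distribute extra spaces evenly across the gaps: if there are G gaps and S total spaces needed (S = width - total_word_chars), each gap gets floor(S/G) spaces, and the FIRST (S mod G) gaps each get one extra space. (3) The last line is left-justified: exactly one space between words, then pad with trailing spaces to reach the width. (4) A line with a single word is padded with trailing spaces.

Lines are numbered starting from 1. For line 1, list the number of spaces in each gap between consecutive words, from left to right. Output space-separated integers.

Answer: 9

Derivation:
Line 1: ['soft', 'soft'] (min_width=9, slack=8)
Line 2: ['electric', 'wind', 'a'] (min_width=15, slack=2)
Line 3: ['red', 'paper', 'clean'] (min_width=15, slack=2)
Line 4: ['glass', 'memory'] (min_width=12, slack=5)
Line 5: ['angry', 'wolf', 'deep'] (min_width=15, slack=2)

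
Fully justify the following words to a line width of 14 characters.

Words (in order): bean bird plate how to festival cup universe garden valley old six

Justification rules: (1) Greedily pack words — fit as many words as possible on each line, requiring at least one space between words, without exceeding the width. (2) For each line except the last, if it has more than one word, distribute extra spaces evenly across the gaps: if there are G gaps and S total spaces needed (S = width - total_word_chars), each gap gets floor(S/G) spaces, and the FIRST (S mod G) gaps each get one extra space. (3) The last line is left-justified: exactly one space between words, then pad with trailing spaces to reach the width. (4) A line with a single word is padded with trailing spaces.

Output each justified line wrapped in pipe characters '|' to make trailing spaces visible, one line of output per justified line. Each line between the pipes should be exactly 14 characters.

Answer: |bean      bird|
|plate  how  to|
|festival   cup|
|universe      |
|garden  valley|
|old six       |

Derivation:
Line 1: ['bean', 'bird'] (min_width=9, slack=5)
Line 2: ['plate', 'how', 'to'] (min_width=12, slack=2)
Line 3: ['festival', 'cup'] (min_width=12, slack=2)
Line 4: ['universe'] (min_width=8, slack=6)
Line 5: ['garden', 'valley'] (min_width=13, slack=1)
Line 6: ['old', 'six'] (min_width=7, slack=7)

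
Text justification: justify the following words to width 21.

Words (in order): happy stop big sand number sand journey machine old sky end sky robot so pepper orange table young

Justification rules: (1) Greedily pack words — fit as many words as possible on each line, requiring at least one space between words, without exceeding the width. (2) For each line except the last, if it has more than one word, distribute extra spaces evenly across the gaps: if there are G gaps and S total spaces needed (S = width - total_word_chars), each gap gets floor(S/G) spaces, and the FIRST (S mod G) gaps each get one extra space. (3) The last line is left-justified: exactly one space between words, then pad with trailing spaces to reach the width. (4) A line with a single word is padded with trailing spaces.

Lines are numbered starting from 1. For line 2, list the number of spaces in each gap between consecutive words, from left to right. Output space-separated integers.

Line 1: ['happy', 'stop', 'big', 'sand'] (min_width=19, slack=2)
Line 2: ['number', 'sand', 'journey'] (min_width=19, slack=2)
Line 3: ['machine', 'old', 'sky', 'end'] (min_width=19, slack=2)
Line 4: ['sky', 'robot', 'so', 'pepper'] (min_width=19, slack=2)
Line 5: ['orange', 'table', 'young'] (min_width=18, slack=3)

Answer: 2 2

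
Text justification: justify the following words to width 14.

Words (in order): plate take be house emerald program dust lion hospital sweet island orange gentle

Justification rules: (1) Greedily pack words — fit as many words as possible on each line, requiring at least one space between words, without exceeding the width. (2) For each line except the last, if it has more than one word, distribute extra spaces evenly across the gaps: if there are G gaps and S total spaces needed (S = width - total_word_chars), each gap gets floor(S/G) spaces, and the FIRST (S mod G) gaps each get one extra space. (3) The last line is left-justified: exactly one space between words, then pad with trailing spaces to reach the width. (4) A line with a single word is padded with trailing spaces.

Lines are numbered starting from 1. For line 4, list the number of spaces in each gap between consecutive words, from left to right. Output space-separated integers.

Line 1: ['plate', 'take', 'be'] (min_width=13, slack=1)
Line 2: ['house', 'emerald'] (min_width=13, slack=1)
Line 3: ['program', 'dust'] (min_width=12, slack=2)
Line 4: ['lion', 'hospital'] (min_width=13, slack=1)
Line 5: ['sweet', 'island'] (min_width=12, slack=2)
Line 6: ['orange', 'gentle'] (min_width=13, slack=1)

Answer: 2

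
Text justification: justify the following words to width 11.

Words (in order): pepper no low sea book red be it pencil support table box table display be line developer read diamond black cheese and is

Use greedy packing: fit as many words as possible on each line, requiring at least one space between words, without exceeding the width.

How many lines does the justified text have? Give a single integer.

Line 1: ['pepper', 'no'] (min_width=9, slack=2)
Line 2: ['low', 'sea'] (min_width=7, slack=4)
Line 3: ['book', 'red', 'be'] (min_width=11, slack=0)
Line 4: ['it', 'pencil'] (min_width=9, slack=2)
Line 5: ['support'] (min_width=7, slack=4)
Line 6: ['table', 'box'] (min_width=9, slack=2)
Line 7: ['table'] (min_width=5, slack=6)
Line 8: ['display', 'be'] (min_width=10, slack=1)
Line 9: ['line'] (min_width=4, slack=7)
Line 10: ['developer'] (min_width=9, slack=2)
Line 11: ['read'] (min_width=4, slack=7)
Line 12: ['diamond'] (min_width=7, slack=4)
Line 13: ['black'] (min_width=5, slack=6)
Line 14: ['cheese', 'and'] (min_width=10, slack=1)
Line 15: ['is'] (min_width=2, slack=9)
Total lines: 15

Answer: 15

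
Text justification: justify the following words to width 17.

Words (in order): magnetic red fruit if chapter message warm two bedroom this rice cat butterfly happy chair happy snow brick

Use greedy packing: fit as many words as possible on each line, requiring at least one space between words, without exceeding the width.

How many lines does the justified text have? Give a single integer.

Answer: 7

Derivation:
Line 1: ['magnetic', 'red'] (min_width=12, slack=5)
Line 2: ['fruit', 'if', 'chapter'] (min_width=16, slack=1)
Line 3: ['message', 'warm', 'two'] (min_width=16, slack=1)
Line 4: ['bedroom', 'this', 'rice'] (min_width=17, slack=0)
Line 5: ['cat', 'butterfly'] (min_width=13, slack=4)
Line 6: ['happy', 'chair', 'happy'] (min_width=17, slack=0)
Line 7: ['snow', 'brick'] (min_width=10, slack=7)
Total lines: 7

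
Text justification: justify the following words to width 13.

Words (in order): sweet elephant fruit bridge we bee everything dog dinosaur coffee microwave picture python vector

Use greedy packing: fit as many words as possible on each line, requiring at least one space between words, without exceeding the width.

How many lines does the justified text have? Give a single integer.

Line 1: ['sweet'] (min_width=5, slack=8)
Line 2: ['elephant'] (min_width=8, slack=5)
Line 3: ['fruit', 'bridge'] (min_width=12, slack=1)
Line 4: ['we', 'bee'] (min_width=6, slack=7)
Line 5: ['everything'] (min_width=10, slack=3)
Line 6: ['dog', 'dinosaur'] (min_width=12, slack=1)
Line 7: ['coffee'] (min_width=6, slack=7)
Line 8: ['microwave'] (min_width=9, slack=4)
Line 9: ['picture'] (min_width=7, slack=6)
Line 10: ['python', 'vector'] (min_width=13, slack=0)
Total lines: 10

Answer: 10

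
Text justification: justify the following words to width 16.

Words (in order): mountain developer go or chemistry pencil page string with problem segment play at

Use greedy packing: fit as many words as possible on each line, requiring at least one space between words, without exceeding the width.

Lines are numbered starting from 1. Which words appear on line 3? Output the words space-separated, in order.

Line 1: ['mountain'] (min_width=8, slack=8)
Line 2: ['developer', 'go', 'or'] (min_width=15, slack=1)
Line 3: ['chemistry', 'pencil'] (min_width=16, slack=0)
Line 4: ['page', 'string', 'with'] (min_width=16, slack=0)
Line 5: ['problem', 'segment'] (min_width=15, slack=1)
Line 6: ['play', 'at'] (min_width=7, slack=9)

Answer: chemistry pencil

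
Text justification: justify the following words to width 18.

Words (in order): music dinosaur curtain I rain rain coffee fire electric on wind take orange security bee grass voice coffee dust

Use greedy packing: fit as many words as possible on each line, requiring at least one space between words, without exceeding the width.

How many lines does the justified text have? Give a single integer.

Answer: 7

Derivation:
Line 1: ['music', 'dinosaur'] (min_width=14, slack=4)
Line 2: ['curtain', 'I', 'rain'] (min_width=14, slack=4)
Line 3: ['rain', 'coffee', 'fire'] (min_width=16, slack=2)
Line 4: ['electric', 'on', 'wind'] (min_width=16, slack=2)
Line 5: ['take', 'orange'] (min_width=11, slack=7)
Line 6: ['security', 'bee', 'grass'] (min_width=18, slack=0)
Line 7: ['voice', 'coffee', 'dust'] (min_width=17, slack=1)
Total lines: 7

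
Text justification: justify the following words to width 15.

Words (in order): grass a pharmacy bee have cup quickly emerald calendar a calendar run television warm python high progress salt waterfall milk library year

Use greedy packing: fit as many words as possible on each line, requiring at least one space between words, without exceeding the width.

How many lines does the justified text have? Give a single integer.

Line 1: ['grass', 'a'] (min_width=7, slack=8)
Line 2: ['pharmacy', 'bee'] (min_width=12, slack=3)
Line 3: ['have', 'cup'] (min_width=8, slack=7)
Line 4: ['quickly', 'emerald'] (min_width=15, slack=0)
Line 5: ['calendar', 'a'] (min_width=10, slack=5)
Line 6: ['calendar', 'run'] (min_width=12, slack=3)
Line 7: ['television', 'warm'] (min_width=15, slack=0)
Line 8: ['python', 'high'] (min_width=11, slack=4)
Line 9: ['progress', 'salt'] (min_width=13, slack=2)
Line 10: ['waterfall', 'milk'] (min_width=14, slack=1)
Line 11: ['library', 'year'] (min_width=12, slack=3)
Total lines: 11

Answer: 11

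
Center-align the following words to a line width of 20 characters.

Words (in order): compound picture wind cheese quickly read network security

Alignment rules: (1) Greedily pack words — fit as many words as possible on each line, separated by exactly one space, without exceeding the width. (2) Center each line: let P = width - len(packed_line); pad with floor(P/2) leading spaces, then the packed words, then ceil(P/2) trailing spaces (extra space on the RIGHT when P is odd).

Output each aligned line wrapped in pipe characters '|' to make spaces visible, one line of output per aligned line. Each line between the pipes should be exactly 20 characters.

Answer: |  compound picture  |
|wind cheese quickly |
|    read network    |
|      security      |

Derivation:
Line 1: ['compound', 'picture'] (min_width=16, slack=4)
Line 2: ['wind', 'cheese', 'quickly'] (min_width=19, slack=1)
Line 3: ['read', 'network'] (min_width=12, slack=8)
Line 4: ['security'] (min_width=8, slack=12)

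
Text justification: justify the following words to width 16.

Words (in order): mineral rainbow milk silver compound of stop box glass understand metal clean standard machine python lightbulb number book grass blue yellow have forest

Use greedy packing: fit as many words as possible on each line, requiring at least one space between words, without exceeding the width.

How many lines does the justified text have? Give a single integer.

Line 1: ['mineral', 'rainbow'] (min_width=15, slack=1)
Line 2: ['milk', 'silver'] (min_width=11, slack=5)
Line 3: ['compound', 'of', 'stop'] (min_width=16, slack=0)
Line 4: ['box', 'glass'] (min_width=9, slack=7)
Line 5: ['understand', 'metal'] (min_width=16, slack=0)
Line 6: ['clean', 'standard'] (min_width=14, slack=2)
Line 7: ['machine', 'python'] (min_width=14, slack=2)
Line 8: ['lightbulb', 'number'] (min_width=16, slack=0)
Line 9: ['book', 'grass', 'blue'] (min_width=15, slack=1)
Line 10: ['yellow', 'have'] (min_width=11, slack=5)
Line 11: ['forest'] (min_width=6, slack=10)
Total lines: 11

Answer: 11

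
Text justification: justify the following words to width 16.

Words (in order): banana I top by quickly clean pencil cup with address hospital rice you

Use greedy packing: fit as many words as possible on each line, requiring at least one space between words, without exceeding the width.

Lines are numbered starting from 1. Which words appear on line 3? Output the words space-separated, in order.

Answer: pencil cup with

Derivation:
Line 1: ['banana', 'I', 'top', 'by'] (min_width=15, slack=1)
Line 2: ['quickly', 'clean'] (min_width=13, slack=3)
Line 3: ['pencil', 'cup', 'with'] (min_width=15, slack=1)
Line 4: ['address', 'hospital'] (min_width=16, slack=0)
Line 5: ['rice', 'you'] (min_width=8, slack=8)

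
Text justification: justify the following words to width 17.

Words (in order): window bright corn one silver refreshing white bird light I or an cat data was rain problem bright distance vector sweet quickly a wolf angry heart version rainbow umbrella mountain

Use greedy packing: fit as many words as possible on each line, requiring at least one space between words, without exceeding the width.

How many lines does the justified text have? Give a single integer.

Answer: 12

Derivation:
Line 1: ['window', 'bright'] (min_width=13, slack=4)
Line 2: ['corn', 'one', 'silver'] (min_width=15, slack=2)
Line 3: ['refreshing', 'white'] (min_width=16, slack=1)
Line 4: ['bird', 'light', 'I', 'or'] (min_width=15, slack=2)
Line 5: ['an', 'cat', 'data', 'was'] (min_width=15, slack=2)
Line 6: ['rain', 'problem'] (min_width=12, slack=5)
Line 7: ['bright', 'distance'] (min_width=15, slack=2)
Line 8: ['vector', 'sweet'] (min_width=12, slack=5)
Line 9: ['quickly', 'a', 'wolf'] (min_width=14, slack=3)
Line 10: ['angry', 'heart'] (min_width=11, slack=6)
Line 11: ['version', 'rainbow'] (min_width=15, slack=2)
Line 12: ['umbrella', 'mountain'] (min_width=17, slack=0)
Total lines: 12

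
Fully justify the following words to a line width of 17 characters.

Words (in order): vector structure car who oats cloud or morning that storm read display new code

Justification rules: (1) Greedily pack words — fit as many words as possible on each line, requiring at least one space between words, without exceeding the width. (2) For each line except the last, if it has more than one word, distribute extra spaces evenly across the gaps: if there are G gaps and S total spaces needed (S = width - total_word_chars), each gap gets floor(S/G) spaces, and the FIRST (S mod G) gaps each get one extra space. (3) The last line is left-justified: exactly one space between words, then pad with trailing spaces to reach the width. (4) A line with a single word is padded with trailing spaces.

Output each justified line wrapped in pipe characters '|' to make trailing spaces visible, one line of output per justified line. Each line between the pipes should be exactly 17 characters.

Line 1: ['vector', 'structure'] (min_width=16, slack=1)
Line 2: ['car', 'who', 'oats'] (min_width=12, slack=5)
Line 3: ['cloud', 'or', 'morning'] (min_width=16, slack=1)
Line 4: ['that', 'storm', 'read'] (min_width=15, slack=2)
Line 5: ['display', 'new', 'code'] (min_width=16, slack=1)

Answer: |vector  structure|
|car    who   oats|
|cloud  or morning|
|that  storm  read|
|display new code |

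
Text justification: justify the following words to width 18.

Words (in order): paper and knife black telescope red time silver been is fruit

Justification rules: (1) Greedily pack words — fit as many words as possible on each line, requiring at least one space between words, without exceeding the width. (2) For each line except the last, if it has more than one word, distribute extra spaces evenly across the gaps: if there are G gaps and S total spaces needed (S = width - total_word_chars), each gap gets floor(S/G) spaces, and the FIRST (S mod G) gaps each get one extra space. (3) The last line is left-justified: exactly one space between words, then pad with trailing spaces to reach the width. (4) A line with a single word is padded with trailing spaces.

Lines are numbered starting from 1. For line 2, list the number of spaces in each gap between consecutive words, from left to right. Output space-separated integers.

Line 1: ['paper', 'and', 'knife'] (min_width=15, slack=3)
Line 2: ['black', 'telescope'] (min_width=15, slack=3)
Line 3: ['red', 'time', 'silver'] (min_width=15, slack=3)
Line 4: ['been', 'is', 'fruit'] (min_width=13, slack=5)

Answer: 4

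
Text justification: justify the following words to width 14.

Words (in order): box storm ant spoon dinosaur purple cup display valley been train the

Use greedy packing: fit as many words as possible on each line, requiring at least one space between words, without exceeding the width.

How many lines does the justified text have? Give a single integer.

Answer: 5

Derivation:
Line 1: ['box', 'storm', 'ant'] (min_width=13, slack=1)
Line 2: ['spoon', 'dinosaur'] (min_width=14, slack=0)
Line 3: ['purple', 'cup'] (min_width=10, slack=4)
Line 4: ['display', 'valley'] (min_width=14, slack=0)
Line 5: ['been', 'train', 'the'] (min_width=14, slack=0)
Total lines: 5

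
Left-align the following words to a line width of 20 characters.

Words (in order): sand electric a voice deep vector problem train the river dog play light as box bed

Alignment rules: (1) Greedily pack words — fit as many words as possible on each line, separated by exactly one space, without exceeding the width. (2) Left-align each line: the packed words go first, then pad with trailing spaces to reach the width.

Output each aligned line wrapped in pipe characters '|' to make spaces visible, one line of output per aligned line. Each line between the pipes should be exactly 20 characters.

Line 1: ['sand', 'electric', 'a'] (min_width=15, slack=5)
Line 2: ['voice', 'deep', 'vector'] (min_width=17, slack=3)
Line 3: ['problem', 'train', 'the'] (min_width=17, slack=3)
Line 4: ['river', 'dog', 'play', 'light'] (min_width=20, slack=0)
Line 5: ['as', 'box', 'bed'] (min_width=10, slack=10)

Answer: |sand electric a     |
|voice deep vector   |
|problem train the   |
|river dog play light|
|as box bed          |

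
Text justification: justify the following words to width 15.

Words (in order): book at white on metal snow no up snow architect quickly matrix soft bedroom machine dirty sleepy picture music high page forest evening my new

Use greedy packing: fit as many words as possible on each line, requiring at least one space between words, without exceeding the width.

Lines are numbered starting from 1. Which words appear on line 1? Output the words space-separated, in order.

Line 1: ['book', 'at', 'white'] (min_width=13, slack=2)
Line 2: ['on', 'metal', 'snow'] (min_width=13, slack=2)
Line 3: ['no', 'up', 'snow'] (min_width=10, slack=5)
Line 4: ['architect'] (min_width=9, slack=6)
Line 5: ['quickly', 'matrix'] (min_width=14, slack=1)
Line 6: ['soft', 'bedroom'] (min_width=12, slack=3)
Line 7: ['machine', 'dirty'] (min_width=13, slack=2)
Line 8: ['sleepy', 'picture'] (min_width=14, slack=1)
Line 9: ['music', 'high', 'page'] (min_width=15, slack=0)
Line 10: ['forest', 'evening'] (min_width=14, slack=1)
Line 11: ['my', 'new'] (min_width=6, slack=9)

Answer: book at white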